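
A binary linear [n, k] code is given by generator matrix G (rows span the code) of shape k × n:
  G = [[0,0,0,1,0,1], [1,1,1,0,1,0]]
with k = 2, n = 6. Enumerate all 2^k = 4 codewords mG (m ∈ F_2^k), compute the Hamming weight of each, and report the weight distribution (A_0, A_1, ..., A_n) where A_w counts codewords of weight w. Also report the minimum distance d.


Weight distribution: A_0 = 1, A_2 = 1, A_4 = 1, A_6 = 1. Minimum distance d = 2.

Enumerate all 2^2 = 4 messages m ∈ F_2^2.
For each, compute codeword c = mG in F_2^6, then tally its weight.
  m = 00 → c = 000000, weight = 0.
  m = 10 → c = 000101, weight = 2.
  m = 01 → c = 111010, weight = 4.
  m = 11 → c = 111111, weight = 6.
Tally weights:
  weight 0: 1 codewords.
  weight 2: 1 codewords.
  weight 4: 1 codewords.
  weight 6: 1 codewords.
Minimum distance d = smallest w > 0 with A_w > 0 = 2.
Sanity: Σ A_w = 4 = 2^2 = 4 ✓.


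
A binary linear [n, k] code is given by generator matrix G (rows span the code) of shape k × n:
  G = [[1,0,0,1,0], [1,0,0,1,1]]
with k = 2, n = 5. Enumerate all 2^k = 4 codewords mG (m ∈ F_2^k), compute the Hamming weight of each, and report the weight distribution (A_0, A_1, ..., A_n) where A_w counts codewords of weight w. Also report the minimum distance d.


Weight distribution: A_0 = 1, A_1 = 1, A_2 = 1, A_3 = 1. Minimum distance d = 1.

Enumerate all 2^2 = 4 messages m ∈ F_2^2.
For each, compute codeword c = mG in F_2^5, then tally its weight.
  m = 00 → c = 00000, weight = 0.
  m = 10 → c = 10010, weight = 2.
  m = 01 → c = 10011, weight = 3.
  m = 11 → c = 00001, weight = 1.
Tally weights:
  weight 0: 1 codewords.
  weight 1: 1 codewords.
  weight 2: 1 codewords.
  weight 3: 1 codewords.
Minimum distance d = smallest w > 0 with A_w > 0 = 1.
Sanity: Σ A_w = 4 = 2^2 = 4 ✓.


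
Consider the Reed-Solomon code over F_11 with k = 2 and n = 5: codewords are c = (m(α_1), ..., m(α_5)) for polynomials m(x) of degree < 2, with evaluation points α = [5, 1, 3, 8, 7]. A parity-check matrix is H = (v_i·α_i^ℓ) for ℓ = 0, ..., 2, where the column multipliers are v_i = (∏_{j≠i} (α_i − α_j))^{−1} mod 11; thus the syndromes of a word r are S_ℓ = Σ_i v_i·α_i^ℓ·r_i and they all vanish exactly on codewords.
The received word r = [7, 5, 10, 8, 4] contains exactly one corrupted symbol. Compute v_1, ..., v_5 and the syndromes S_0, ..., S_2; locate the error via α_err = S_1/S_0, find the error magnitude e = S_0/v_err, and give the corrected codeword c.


S = (6, 6, 6), error at position 2, error magnitude e = 3, c = [7, 2, 10, 8, 4].

Step 1: column multipliers v_i = (∏_{j≠i}(α_i − α_j))^{−1} mod 11.
  i = 1 (α = 5): (5−1)(5−3)(5−8)(5−7) = 4·2·(−3)·(−2) = 48 ≡ 4, so v_1 = 4^{−1} = 3 (mod 11).
  i = 2 (α = 1): (1−5)(1−3)(1−8)(1−7) = (−4)·(−2)·(−7)·(−6) = 336 ≡ 6, so v_2 = 6^{−1} = 2 (mod 11).
  i = 3 (α = 3): (3−5)(3−1)(3−8)(3−7) = (−2)·2·(−5)·(−4) = −80 ≡ 8, so v_3 = 8^{−1} = 7 (mod 11).
  i = 4 (α = 8): (8−5)(8−1)(8−3)(8−7) = 3·7·5·1 = 105 ≡ 6, so v_4 = 6^{−1} = 2 (mod 11).
  i = 5 (α = 7): (7−5)(7−1)(7−3)(7−8) = 2·6·4·(−1) = −48 ≡ 7, so v_5 = 7^{−1} = 8 (mod 11).
  v = [3, 2, 7, 2, 8].
Step 2: syndromes of r = [7, 5, 10, 8, 4] (all sums mod 11).
  S_0 = Σ v_i r_i = 3·7 + 2·5 + 7·10 + 2·8 + 8·4 = 149 ≡ 6.
  S_1 = Σ v_i α_i r_i = 3·5·7 + 2·1·5 + 7·3·10 + 2·8·8 + 8·7·4 = 677 ≡ 6.
  α_i^2 mod 11 = [3, 1, 9, 9, 5].
  S_2 = Σ v_i α_i^2 r_i = 3·3·7 + 2·1·5 + 7·9·10 + 2·9·8 + 8·5·4 = 1007 ≡ 6.
  S = (6, 6, 6) ≠ 0, so r is not a codeword (an error is present).
Step 3: locate the error. For a single error e at position i, S_ℓ = v_i·e·α_i^ℓ, so α_err = S_1/S_0.
  S_0^{−1} = 6^{−1} = 2 (mod 11), so α_err = 6·2 = 12 ≡ 1 = α_2. Error position i = 2.
  Consistency check: S_2/S_1 = 6·2 = 12 ≡ 1 = α_err ✓ (single-error assumption holds).
Step 4: error magnitude e = S_0/v_2 = S_0·∏_{j≠2}(α_2 − α_j) = 6·6 = 36 ≡ 3 (mod 11).
Step 5: correct position 2: c_2 = r_2 − e = 5 − 3 ≡ 2 (mod 11). Hence c = [7, 2, 10, 8, 4].
  Check: interpolating c through the α_i gives m(x) = 9 + 4·x (degree < 2) with m(α_i) = c_i for every i, so c is indeed a codeword.


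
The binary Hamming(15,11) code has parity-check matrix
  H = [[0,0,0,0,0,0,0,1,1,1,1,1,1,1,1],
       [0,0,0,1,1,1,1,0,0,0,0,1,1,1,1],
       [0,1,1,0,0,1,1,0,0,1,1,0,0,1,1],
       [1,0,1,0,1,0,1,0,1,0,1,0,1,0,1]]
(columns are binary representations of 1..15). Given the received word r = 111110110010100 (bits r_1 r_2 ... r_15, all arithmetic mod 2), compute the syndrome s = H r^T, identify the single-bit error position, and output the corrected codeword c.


s = (1, 0, 0, 0)^T, error position = 8, corrected codeword c = 111110100010100

Compute s = H r^T mod 2 one row at a time:
  s_1 = 1 + 0 + 0 + 1 + 0 + 1 + 0 + 0 = 3 ≡ 1 (mod 2).
  s_2 = 1 + 1 + 0 + 1 + 0 + 1 + 0 + 0 = 4 ≡ 0 (mod 2).
  s_3 = 1 + 1 + 0 + 1 + 0 + 1 + 0 + 0 = 4 ≡ 0 (mod 2).
  s_4 = 1 + 1 + 1 + 1 + 0 + 1 + 1 + 0 = 6 ≡ 0 (mod 2).
s = (1, 0, 0, 0)^T — this equals column 8 of H (binary 1000), so error is at position 8.
Correct: flip bit 8 of r = 111110110010100 to get c = 111110100010100.


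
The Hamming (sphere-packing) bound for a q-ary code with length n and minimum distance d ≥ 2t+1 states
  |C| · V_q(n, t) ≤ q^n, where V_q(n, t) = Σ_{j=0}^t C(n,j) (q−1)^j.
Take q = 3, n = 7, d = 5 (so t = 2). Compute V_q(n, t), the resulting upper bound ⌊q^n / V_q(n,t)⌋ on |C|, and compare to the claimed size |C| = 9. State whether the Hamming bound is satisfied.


V_q(n, t) = 99, q^n = 2187, Hamming bound = 22, |C| = 9 ≤ bound (satisfied).

Step 1: Compute V_q(n, t) = Σ_{j=0}^2 C(n, j) (q−1)^j.
  j = 0: C(7,0)·(2)^0 = 1·1 = 1.
  j = 1: C(7,1)·(2)^1 = 7·2 = 14.
  j = 2: C(7,2)·(2)^2 = 21·4 = 84.
  V_q(n, t) = 1 + 14 + 84 = 99.
Step 2: q^n = 3^7 = 2187.
Step 3: Hamming bound ⌊q^n / V_q(n,t)⌋ = ⌊2187/99⌋ = 22.
Step 4: Compare |C| = 9 to 22: satisfied.
The claimed |C| lies below the Hamming bound.


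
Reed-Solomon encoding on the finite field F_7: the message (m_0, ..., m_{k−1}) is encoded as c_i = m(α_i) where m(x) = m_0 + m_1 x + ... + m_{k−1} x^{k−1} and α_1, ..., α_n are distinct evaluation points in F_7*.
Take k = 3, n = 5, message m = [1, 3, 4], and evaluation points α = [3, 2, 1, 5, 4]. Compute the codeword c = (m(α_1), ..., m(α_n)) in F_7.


c = [4, 2, 1, 4, 0]

Message polynomial: m(x) = 1 + 3·x + 4·x^2 (mod 7).
For each evaluation point α_i, compute m(α_i) mod 7:
  α_1 = 3: Horner steps 4 → 1 → 4, so m(3) = 4.
  α_2 = 2: Horner steps 4 → 4 → 2, so m(2) = 2.
  α_3 = 1: Horner steps 4 → 0 → 1, so m(1) = 1.
  α_4 = 5: Horner steps 4 → 2 → 4, so m(5) = 4.
  α_5 = 4: Horner steps 4 → 5 → 0, so m(4) = 0.
Codeword c = [4, 2, 1, 4, 0] ∈ F_7^5.


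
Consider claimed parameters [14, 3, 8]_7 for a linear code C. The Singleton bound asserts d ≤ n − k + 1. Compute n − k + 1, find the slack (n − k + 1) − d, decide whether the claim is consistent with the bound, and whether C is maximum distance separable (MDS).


Singleton RHS = n − k + 1 = 12, slack = 4, bound satisfied, not MDS.

Singleton bound: d ≤ n − k + 1.
Here n = 14, k = 3, so n − k + 1 = 12.
Given d = 8, check d ≤ 12: YES.
Slack = (n − k + 1) − d = 4.
The code is NOT MDS (slack = 4 > 0).
Description: the claimed parameters are [14, 3, 8]_7; such a code would be non-MDS.


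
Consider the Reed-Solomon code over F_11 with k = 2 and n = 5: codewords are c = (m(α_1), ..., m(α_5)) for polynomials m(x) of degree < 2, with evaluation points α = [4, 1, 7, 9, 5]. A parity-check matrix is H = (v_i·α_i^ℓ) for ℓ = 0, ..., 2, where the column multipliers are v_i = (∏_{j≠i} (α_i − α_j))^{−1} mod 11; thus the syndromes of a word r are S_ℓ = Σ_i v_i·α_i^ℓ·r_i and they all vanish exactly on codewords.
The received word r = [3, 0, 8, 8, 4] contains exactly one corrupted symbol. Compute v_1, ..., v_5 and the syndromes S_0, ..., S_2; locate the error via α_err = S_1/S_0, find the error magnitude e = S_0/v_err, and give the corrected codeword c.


S = (7, 5, 2), error at position 3, error magnitude e = 2, c = [3, 0, 6, 8, 4].

Step 1: column multipliers v_i = (∏_{j≠i}(α_i − α_j))^{−1} mod 11.
  i = 1 (α = 4): (4−1)(4−7)(4−9)(4−5) = 3·(−3)·(−5)·(−1) = −45 ≡ 10, so v_1 = 10^{−1} = 10 (mod 11).
  i = 2 (α = 1): (1−4)(1−7)(1−9)(1−5) = (−3)·(−6)·(−8)·(−4) = 576 ≡ 4, so v_2 = 4^{−1} = 3 (mod 11).
  i = 3 (α = 7): (7−4)(7−1)(7−9)(7−5) = 3·6·(−2)·2 = −72 ≡ 5, so v_3 = 5^{−1} = 9 (mod 11).
  i = 4 (α = 9): (9−4)(9−1)(9−7)(9−5) = 5·8·2·4 = 320 ≡ 1, so v_4 = 1^{−1} = 1 (mod 11).
  i = 5 (α = 5): (5−4)(5−1)(5−7)(5−9) = 1·4·(−2)·(−4) = 32 ≡ 10, so v_5 = 10^{−1} = 10 (mod 11).
  v = [10, 3, 9, 1, 10].
Step 2: syndromes of r = [3, 0, 8, 8, 4] (all sums mod 11).
  S_0 = Σ v_i r_i = 10·3 + 3·0 + 9·8 + 1·8 + 10·4 = 150 ≡ 7.
  S_1 = Σ v_i α_i r_i = 10·4·3 + 3·1·0 + 9·7·8 + 1·9·8 + 10·5·4 = 896 ≡ 5.
  α_i^2 mod 11 = [5, 1, 5, 4, 3].
  S_2 = Σ v_i α_i^2 r_i = 10·5·3 + 3·1·0 + 9·5·8 + 1·4·8 + 10·3·4 = 662 ≡ 2.
  S = (7, 5, 2) ≠ 0, so r is not a codeword (an error is present).
Step 3: locate the error. For a single error e at position i, S_ℓ = v_i·e·α_i^ℓ, so α_err = S_1/S_0.
  S_0^{−1} = 7^{−1} = 8 (mod 11), so α_err = 5·8 = 40 ≡ 7 = α_3. Error position i = 3.
  Consistency check: S_2/S_1 = 2·9 = 18 ≡ 7 = α_err ✓ (single-error assumption holds).
Step 4: error magnitude e = S_0/v_3 = S_0·∏_{j≠3}(α_3 − α_j) = 7·5 = 35 ≡ 2 (mod 11).
Step 5: correct position 3: c_3 = r_3 − e = 8 − 2 ≡ 6 (mod 11). Hence c = [3, 0, 6, 8, 4].
  Check: interpolating c through the α_i gives m(x) = 10 + 1·x (degree < 2) with m(α_i) = c_i for every i, so c is indeed a codeword.


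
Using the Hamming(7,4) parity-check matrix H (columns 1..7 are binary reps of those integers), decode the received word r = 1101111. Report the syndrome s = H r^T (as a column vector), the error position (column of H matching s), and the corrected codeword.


s = (0, 1, 1)^T, error position = 3, corrected codeword c = 1111111

Compute s = H r^T mod 2 one row at a time:
  s_1 = 1 + 1 + 1 + 1 = 4 ≡ 0 (mod 2).
  s_2 = 1 + 0 + 1 + 1 = 3 ≡ 1 (mod 2).
  s_3 = 1 + 0 + 1 + 1 = 3 ≡ 1 (mod 2).
s = (0, 1, 1)^T — this equals column 3 of H (binary 011), so error is at position 3.
Correct: flip bit 3 of r = 1101111 to get c = 1111111.


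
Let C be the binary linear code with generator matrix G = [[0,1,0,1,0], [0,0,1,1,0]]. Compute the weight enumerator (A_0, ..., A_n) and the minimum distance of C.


Weight distribution: A_0 = 1, A_2 = 3. Minimum distance d = 2.

Enumerate all 2^2 = 4 messages m ∈ F_2^2.
For each, compute codeword c = mG in F_2^5, then tally its weight.
  m = 00 → c = 00000, weight = 0.
  m = 10 → c = 01010, weight = 2.
  m = 01 → c = 00110, weight = 2.
  m = 11 → c = 01100, weight = 2.
Tally weights:
  weight 0: 1 codewords.
  weight 2: 3 codewords.
Minimum distance d = smallest w > 0 with A_w > 0 = 2.
Sanity: Σ A_w = 4 = 2^2 = 4 ✓.


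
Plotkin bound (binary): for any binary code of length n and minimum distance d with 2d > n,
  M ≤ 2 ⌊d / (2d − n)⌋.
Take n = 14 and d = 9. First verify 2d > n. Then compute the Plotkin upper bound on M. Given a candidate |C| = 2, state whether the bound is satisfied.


Plotkin bound M ≤ 4; given |C| = 2 ≤ bound (satisfied).

Check applicability: 2d = 18, n = 14.
2d − n = 4 > 0, so Plotkin applies.
Compute d/(2d−n) = 9/4 ≈ 2.2500.
⌊d/(2d−n)⌋ = 2.
Plotkin bound: M ≤ 2·2 = 4.
Given |C| = 2, check: satisfied.
This |C| is below the Plotkin bound.


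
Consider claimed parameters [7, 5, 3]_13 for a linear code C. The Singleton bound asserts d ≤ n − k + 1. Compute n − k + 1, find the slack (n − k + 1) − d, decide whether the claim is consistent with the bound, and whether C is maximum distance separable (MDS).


Singleton RHS = n − k + 1 = 3, slack = 0, bound satisfied, MDS.

Singleton bound: d ≤ n − k + 1.
Here n = 7, k = 5, so n − k + 1 = 3.
Given d = 3, check d ≤ 3: YES.
Slack = (n − k + 1) − d = 0.
The code is MDS (slack = 0).
Description: the claimed parameters are [7, 5, 3]_13; such a code would be MDS (meets Singleton bound).


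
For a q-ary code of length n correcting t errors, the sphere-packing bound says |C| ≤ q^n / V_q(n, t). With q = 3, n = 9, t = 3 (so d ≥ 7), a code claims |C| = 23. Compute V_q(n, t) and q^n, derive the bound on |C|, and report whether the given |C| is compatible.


V_q(n, t) = 835, q^n = 19683, Hamming bound = 23, |C| = 23 ≤ bound (satisfied).

Step 1: Compute V_q(n, t) = Σ_{j=0}^3 C(n, j) (q−1)^j.
  j = 0: C(9,0)·(2)^0 = 1·1 = 1.
  j = 1: C(9,1)·(2)^1 = 9·2 = 18.
  j = 2: C(9,2)·(2)^2 = 36·4 = 144.
  j = 3: C(9,3)·(2)^3 = 84·8 = 672.
  V_q(n, t) = 1 + 18 + 144 + 672 = 835.
Step 2: q^n = 3^9 = 19683.
Step 3: Hamming bound ⌊q^n / V_q(n,t)⌋ = ⌊19683/835⌋ = 23.
Step 4: Compare |C| = 23 to 23: satisfied.
The claimed |C| lies at the Hamming bound (tight).


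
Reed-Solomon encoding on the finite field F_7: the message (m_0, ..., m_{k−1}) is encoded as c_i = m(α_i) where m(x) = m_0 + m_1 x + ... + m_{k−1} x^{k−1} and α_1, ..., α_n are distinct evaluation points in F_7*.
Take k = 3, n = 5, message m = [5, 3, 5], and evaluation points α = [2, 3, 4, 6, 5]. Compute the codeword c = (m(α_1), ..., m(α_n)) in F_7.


c = [3, 3, 6, 0, 5]

Message polynomial: m(x) = 5 + 3·x + 5·x^2 (mod 7).
For each evaluation point α_i, compute m(α_i) mod 7:
  α_1 = 2: Horner steps 5 → 6 → 3, so m(2) = 3.
  α_2 = 3: Horner steps 5 → 4 → 3, so m(3) = 3.
  α_3 = 4: Horner steps 5 → 2 → 6, so m(4) = 6.
  α_4 = 6: Horner steps 5 → 5 → 0, so m(6) = 0.
  α_5 = 5: Horner steps 5 → 0 → 5, so m(5) = 5.
Codeword c = [3, 3, 6, 0, 5] ∈ F_7^5.


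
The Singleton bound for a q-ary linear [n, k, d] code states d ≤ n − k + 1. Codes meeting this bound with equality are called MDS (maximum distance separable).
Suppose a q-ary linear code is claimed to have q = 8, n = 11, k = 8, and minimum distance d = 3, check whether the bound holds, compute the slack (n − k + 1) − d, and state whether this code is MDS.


Singleton RHS = n − k + 1 = 4, slack = 1, bound satisfied, not MDS.

Singleton bound: d ≤ n − k + 1.
Here n = 11, k = 8, so n − k + 1 = 4.
Given d = 3, check d ≤ 4: YES.
Slack = (n − k + 1) − d = 1.
The code is NOT MDS (slack = 1 > 0).
Description: the claimed parameters are [11, 8, 3]_8; such a code would be non-MDS.


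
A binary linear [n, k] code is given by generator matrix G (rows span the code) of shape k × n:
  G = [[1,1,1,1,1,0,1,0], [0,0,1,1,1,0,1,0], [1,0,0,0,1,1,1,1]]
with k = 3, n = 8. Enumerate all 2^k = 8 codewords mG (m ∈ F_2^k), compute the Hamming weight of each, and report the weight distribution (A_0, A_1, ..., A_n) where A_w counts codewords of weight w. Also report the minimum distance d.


Weight distribution: A_0 = 1, A_2 = 1, A_4 = 1, A_5 = 4, A_6 = 1. Minimum distance d = 2.

Enumerate all 2^3 = 8 messages m ∈ F_2^3.
For each, compute codeword c = mG in F_2^8, then tally its weight.
  m = 000 → c = 00000000, weight = 0.
  m = 100 → c = 11111010, weight = 6.
  m = 010 → c = 00111010, weight = 4.
  m = 110 → c = 11000000, weight = 2.
  m = 001 → c = 10001111, weight = 5.
  m = 101 → c = 01110101, weight = 5.
  m = 011 → c = 10110101, weight = 5.
  m = 111 → c = 01001111, weight = 5.
Tally weights:
  weight 0: 1 codewords.
  weight 2: 1 codewords.
  weight 4: 1 codewords.
  weight 5: 4 codewords.
  weight 6: 1 codewords.
Minimum distance d = smallest w > 0 with A_w > 0 = 2.
Sanity: Σ A_w = 8 = 2^3 = 8 ✓.


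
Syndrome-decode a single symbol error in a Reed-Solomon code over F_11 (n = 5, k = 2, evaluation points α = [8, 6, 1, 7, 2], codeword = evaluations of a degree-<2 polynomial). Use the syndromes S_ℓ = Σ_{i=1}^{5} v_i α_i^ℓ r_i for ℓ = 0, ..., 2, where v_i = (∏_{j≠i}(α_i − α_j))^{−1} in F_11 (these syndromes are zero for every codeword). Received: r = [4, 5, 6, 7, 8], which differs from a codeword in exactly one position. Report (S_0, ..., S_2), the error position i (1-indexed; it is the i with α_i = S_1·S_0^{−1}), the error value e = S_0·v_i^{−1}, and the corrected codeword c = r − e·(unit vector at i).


S = (4, 10, 3), error at position 1, error magnitude e = 6, c = [9, 5, 6, 7, 8].

Step 1: column multipliers v_i = (∏_{j≠i}(α_i − α_j))^{−1} mod 11.
  i = 1 (α = 8): (8−6)(8−1)(8−7)(8−2) = 2·7·1·6 = 84 ≡ 7, so v_1 = 7^{−1} = 8 (mod 11).
  i = 2 (α = 6): (6−8)(6−1)(6−7)(6−2) = (−2)·5·(−1)·4 = 40 ≡ 7, so v_2 = 7^{−1} = 8 (mod 11).
  i = 3 (α = 1): (1−8)(1−6)(1−7)(1−2) = (−7)·(−5)·(−6)·(−1) = 210 ≡ 1, so v_3 = 1^{−1} = 1 (mod 11).
  i = 4 (α = 7): (7−8)(7−6)(7−1)(7−2) = (−1)·1·6·5 = −30 ≡ 3, so v_4 = 3^{−1} = 4 (mod 11).
  i = 5 (α = 2): (2−8)(2−6)(2−1)(2−7) = (−6)·(−4)·1·(−5) = −120 ≡ 1, so v_5 = 1^{−1} = 1 (mod 11).
  v = [8, 8, 1, 4, 1].
Step 2: syndromes of r = [4, 5, 6, 7, 8] (all sums mod 11).
  S_0 = Σ v_i r_i = 8·4 + 8·5 + 1·6 + 4·7 + 1·8 = 114 ≡ 4.
  S_1 = Σ v_i α_i r_i = 8·8·4 + 8·6·5 + 1·1·6 + 4·7·7 + 1·2·8 = 714 ≡ 10.
  α_i^2 mod 11 = [9, 3, 1, 5, 4].
  S_2 = Σ v_i α_i^2 r_i = 8·9·4 + 8·3·5 + 1·1·6 + 4·5·7 + 1·4·8 = 586 ≡ 3.
  S = (4, 10, 3) ≠ 0, so r is not a codeword (an error is present).
Step 3: locate the error. For a single error e at position i, S_ℓ = v_i·e·α_i^ℓ, so α_err = S_1/S_0.
  S_0^{−1} = 4^{−1} = 3 (mod 11), so α_err = 10·3 = 30 ≡ 8 = α_1. Error position i = 1.
  Consistency check: S_2/S_1 = 3·10 = 30 ≡ 8 = α_err ✓ (single-error assumption holds).
Step 4: error magnitude e = S_0/v_1 = S_0·∏_{j≠1}(α_1 − α_j) = 4·7 = 28 ≡ 6 (mod 11).
Step 5: correct position 1: c_1 = r_1 − e = 4 − 6 ≡ 9 (mod 11). Hence c = [9, 5, 6, 7, 8].
  Check: interpolating c through the α_i gives m(x) = 4 + 2·x (degree < 2) with m(α_i) = c_i for every i, so c is indeed a codeword.


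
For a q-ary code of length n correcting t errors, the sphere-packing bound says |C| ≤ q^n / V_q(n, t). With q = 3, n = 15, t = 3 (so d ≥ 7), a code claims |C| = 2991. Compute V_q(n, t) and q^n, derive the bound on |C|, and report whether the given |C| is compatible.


V_q(n, t) = 4091, q^n = 14348907, Hamming bound = 3507, |C| = 2991 ≤ bound (satisfied).

Step 1: Compute V_q(n, t) = Σ_{j=0}^3 C(n, j) (q−1)^j.
  j = 0: C(15,0)·(2)^0 = 1·1 = 1.
  j = 1: C(15,1)·(2)^1 = 15·2 = 30.
  j = 2: C(15,2)·(2)^2 = 105·4 = 420.
  j = 3: C(15,3)·(2)^3 = 455·8 = 3640.
  V_q(n, t) = 1 + 30 + 420 + 3640 = 4091.
Step 2: q^n = 3^15 = 14348907.
Step 3: Hamming bound ⌊q^n / V_q(n,t)⌋ = ⌊14348907/4091⌋ = 3507.
Step 4: Compare |C| = 2991 to 3507: satisfied.
The claimed |C| lies below the Hamming bound.


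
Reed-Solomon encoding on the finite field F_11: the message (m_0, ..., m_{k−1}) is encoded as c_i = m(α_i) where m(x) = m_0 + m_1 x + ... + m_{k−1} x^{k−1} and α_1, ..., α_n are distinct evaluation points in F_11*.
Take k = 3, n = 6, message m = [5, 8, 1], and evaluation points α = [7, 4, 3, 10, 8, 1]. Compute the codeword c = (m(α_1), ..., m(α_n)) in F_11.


c = [0, 9, 5, 9, 1, 3]

Message polynomial: m(x) = 5 + 8·x + 1·x^2 (mod 11).
For each evaluation point α_i, compute m(α_i) mod 11:
  α_1 = 7: Horner steps 1 → 4 → 0, so m(7) = 0.
  α_2 = 4: Horner steps 1 → 1 → 9, so m(4) = 9.
  α_3 = 3: Horner steps 1 → 0 → 5, so m(3) = 5.
  α_4 = 10: Horner steps 1 → 7 → 9, so m(10) = 9.
  α_5 = 8: Horner steps 1 → 5 → 1, so m(8) = 1.
  α_6 = 1: Horner steps 1 → 9 → 3, so m(1) = 3.
Codeword c = [0, 9, 5, 9, 1, 3] ∈ F_11^6.


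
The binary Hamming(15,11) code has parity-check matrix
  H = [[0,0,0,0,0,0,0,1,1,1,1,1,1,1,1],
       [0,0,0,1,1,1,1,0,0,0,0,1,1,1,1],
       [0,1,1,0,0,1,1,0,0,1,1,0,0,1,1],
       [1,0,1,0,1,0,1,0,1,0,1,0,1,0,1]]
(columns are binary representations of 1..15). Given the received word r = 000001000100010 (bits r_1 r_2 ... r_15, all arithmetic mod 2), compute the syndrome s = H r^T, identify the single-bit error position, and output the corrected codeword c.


s = (0, 0, 1, 0)^T, error position = 2, corrected codeword c = 010001000100010

Compute s = H r^T mod 2 one row at a time:
  s_1 = 0 + 0 + 1 + 0 + 0 + 0 + 1 + 0 = 2 ≡ 0 (mod 2).
  s_2 = 0 + 0 + 1 + 0 + 0 + 0 + 1 + 0 = 2 ≡ 0 (mod 2).
  s_3 = 0 + 0 + 1 + 0 + 1 + 0 + 1 + 0 = 3 ≡ 1 (mod 2).
  s_4 = 0 + 0 + 0 + 0 + 0 + 0 + 0 + 0 = 0 ≡ 0 (mod 2).
s = (0, 0, 1, 0)^T — this equals column 2 of H (binary 0010), so error is at position 2.
Correct: flip bit 2 of r = 000001000100010 to get c = 010001000100010.


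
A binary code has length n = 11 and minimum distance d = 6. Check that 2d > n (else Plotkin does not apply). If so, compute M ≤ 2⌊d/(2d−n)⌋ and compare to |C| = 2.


Plotkin bound M ≤ 12; given |C| = 2 ≤ bound (satisfied).

Check applicability: 2d = 12, n = 11.
2d − n = 1 > 0, so Plotkin applies.
Compute d/(2d−n) = 6/1 ≈ 6.0000.
⌊d/(2d−n)⌋ = 6.
Plotkin bound: M ≤ 2·6 = 12.
Given |C| = 2, check: satisfied.
This |C| is below the Plotkin bound.


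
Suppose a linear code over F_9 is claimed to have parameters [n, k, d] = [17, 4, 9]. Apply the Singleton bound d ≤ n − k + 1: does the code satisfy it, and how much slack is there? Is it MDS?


Singleton RHS = n − k + 1 = 14, slack = 5, bound satisfied, not MDS.

Singleton bound: d ≤ n − k + 1.
Here n = 17, k = 4, so n − k + 1 = 14.
Given d = 9, check d ≤ 14: YES.
Slack = (n − k + 1) − d = 5.
The code is NOT MDS (slack = 5 > 0).
Description: the claimed parameters are [17, 4, 9]_9; such a code would be non-MDS.


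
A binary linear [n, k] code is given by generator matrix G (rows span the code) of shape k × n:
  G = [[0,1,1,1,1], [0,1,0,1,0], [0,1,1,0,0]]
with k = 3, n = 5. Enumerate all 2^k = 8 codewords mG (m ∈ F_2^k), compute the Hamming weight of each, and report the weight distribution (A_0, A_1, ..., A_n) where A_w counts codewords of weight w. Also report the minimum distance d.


Weight distribution: A_0 = 1, A_2 = 6, A_4 = 1. Minimum distance d = 2.

Enumerate all 2^3 = 8 messages m ∈ F_2^3.
For each, compute codeword c = mG in F_2^5, then tally its weight.
  m = 000 → c = 00000, weight = 0.
  m = 100 → c = 01111, weight = 4.
  m = 010 → c = 01010, weight = 2.
  m = 110 → c = 00101, weight = 2.
  m = 001 → c = 01100, weight = 2.
  m = 101 → c = 00011, weight = 2.
  m = 011 → c = 00110, weight = 2.
  m = 111 → c = 01001, weight = 2.
Tally weights:
  weight 0: 1 codewords.
  weight 2: 6 codewords.
  weight 4: 1 codewords.
Minimum distance d = smallest w > 0 with A_w > 0 = 2.
Sanity: Σ A_w = 8 = 2^3 = 8 ✓.


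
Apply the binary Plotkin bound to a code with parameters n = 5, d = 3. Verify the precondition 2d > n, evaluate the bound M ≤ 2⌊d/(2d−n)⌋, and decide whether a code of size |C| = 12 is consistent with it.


Plotkin bound M ≤ 6; given |C| = 12 > bound (violated).

Check applicability: 2d = 6, n = 5.
2d − n = 1 > 0, so Plotkin applies.
Compute d/(2d−n) = 3/1 ≈ 3.0000.
⌊d/(2d−n)⌋ = 3.
Plotkin bound: M ≤ 2·3 = 6.
Given |C| = 12, check: VIOLATED.
This |C| is above the Plotkin bound, so no binary code with n = 5, d = 3 and 12 codewords exists.


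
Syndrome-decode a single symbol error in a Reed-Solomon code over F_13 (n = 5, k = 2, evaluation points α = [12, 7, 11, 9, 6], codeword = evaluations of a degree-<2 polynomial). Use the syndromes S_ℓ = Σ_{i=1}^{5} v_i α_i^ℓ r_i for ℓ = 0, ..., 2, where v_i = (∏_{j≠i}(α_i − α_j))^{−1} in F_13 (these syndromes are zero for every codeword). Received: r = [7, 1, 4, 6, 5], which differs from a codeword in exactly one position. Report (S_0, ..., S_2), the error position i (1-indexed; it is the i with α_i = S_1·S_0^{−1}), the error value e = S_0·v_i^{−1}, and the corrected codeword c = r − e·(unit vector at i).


S = (7, 12, 2), error at position 3, error magnitude e = 6, c = [7, 1, 11, 6, 5].

Step 1: column multipliers v_i = (∏_{j≠i}(α_i − α_j))^{−1} mod 13.
  i = 1 (α = 12): (12−7)(12−11)(12−9)(12−6) = 5·1·3·6 = 90 ≡ 12, so v_1 = 12^{−1} = 12 (mod 13).
  i = 2 (α = 7): (7−12)(7−11)(7−9)(7−6) = (−5)·(−4)·(−2)·1 = −40 ≡ 12, so v_2 = 12^{−1} = 12 (mod 13).
  i = 3 (α = 11): (11−12)(11−7)(11−9)(11−6) = (−1)·4·2·5 = −40 ≡ 12, so v_3 = 12^{−1} = 12 (mod 13).
  i = 4 (α = 9): (9−12)(9−7)(9−11)(9−6) = (−3)·2·(−2)·3 = 36 ≡ 10, so v_4 = 10^{−1} = 4 (mod 13).
  i = 5 (α = 6): (6−12)(6−7)(6−11)(6−9) = (−6)·(−1)·(−5)·(−3) = 90 ≡ 12, so v_5 = 12^{−1} = 12 (mod 13).
  v = [12, 12, 12, 4, 12].
Step 2: syndromes of r = [7, 1, 4, 6, 5] (all sums mod 13).
  S_0 = Σ v_i r_i = 12·7 + 12·1 + 12·4 + 4·6 + 12·5 = 228 ≡ 7.
  S_1 = Σ v_i α_i r_i = 12·12·7 + 12·7·1 + 12·11·4 + 4·9·6 + 12·6·5 = 2196 ≡ 12.
  α_i^2 mod 13 = [1, 10, 4, 3, 10].
  S_2 = Σ v_i α_i^2 r_i = 12·1·7 + 12·10·1 + 12·4·4 + 4·3·6 + 12·10·5 = 1068 ≡ 2.
  S = (7, 12, 2) ≠ 0, so r is not a codeword (an error is present).
Step 3: locate the error. For a single error e at position i, S_ℓ = v_i·e·α_i^ℓ, so α_err = S_1/S_0.
  S_0^{−1} = 7^{−1} = 2 (mod 13), so α_err = 12·2 = 24 ≡ 11 = α_3. Error position i = 3.
  Consistency check: S_2/S_1 = 2·12 = 24 ≡ 11 = α_err ✓ (single-error assumption holds).
Step 4: error magnitude e = S_0/v_3 = S_0·∏_{j≠3}(α_3 − α_j) = 7·12 = 84 ≡ 6 (mod 13).
Step 5: correct position 3: c_3 = r_3 − e = 4 − 6 ≡ 11 (mod 13). Hence c = [7, 1, 11, 6, 5].
  Check: interpolating c through the α_i gives m(x) = 3 + 9·x (degree < 2) with m(α_i) = c_i for every i, so c is indeed a codeword.


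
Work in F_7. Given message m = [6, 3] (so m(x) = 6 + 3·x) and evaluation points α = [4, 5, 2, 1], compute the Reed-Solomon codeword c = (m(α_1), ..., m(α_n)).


c = [4, 0, 5, 2]

Message polynomial: m(x) = 6 + 3·x (mod 7).
For each evaluation point α_i, compute m(α_i) mod 7:
  α_1 = 4: Horner steps 3 → 4, so m(4) = 4.
  α_2 = 5: Horner steps 3 → 0, so m(5) = 0.
  α_3 = 2: Horner steps 3 → 5, so m(2) = 5.
  α_4 = 1: Horner steps 3 → 2, so m(1) = 2.
Codeword c = [4, 0, 5, 2] ∈ F_7^4.


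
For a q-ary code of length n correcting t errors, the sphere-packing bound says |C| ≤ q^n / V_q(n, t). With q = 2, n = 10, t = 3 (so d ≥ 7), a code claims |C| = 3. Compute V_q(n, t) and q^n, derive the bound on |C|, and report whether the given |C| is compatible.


V_q(n, t) = 176, q^n = 1024, Hamming bound = 5, |C| = 3 ≤ bound (satisfied).

Step 1: Compute V_q(n, t) = Σ_{j=0}^3 C(n, j) (q−1)^j.
  j = 0: C(10,0)·(1)^0 = 1·1 = 1.
  j = 1: C(10,1)·(1)^1 = 10·1 = 10.
  j = 2: C(10,2)·(1)^2 = 45·1 = 45.
  j = 3: C(10,3)·(1)^3 = 120·1 = 120.
  V_q(n, t) = 1 + 10 + 45 + 120 = 176.
Step 2: q^n = 2^10 = 1024.
Step 3: Hamming bound ⌊q^n / V_q(n,t)⌋ = ⌊1024/176⌋ = 5.
Step 4: Compare |C| = 3 to 5: satisfied.
The claimed |C| lies below the Hamming bound.


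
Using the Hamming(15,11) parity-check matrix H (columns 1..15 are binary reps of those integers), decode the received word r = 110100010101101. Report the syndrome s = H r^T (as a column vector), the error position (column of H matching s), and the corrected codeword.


s = (1, 0, 1, 1)^T, error position = 11, corrected codeword c = 110100010111101

Compute s = H r^T mod 2 one row at a time:
  s_1 = 1 + 0 + 1 + 0 + 1 + 1 + 0 + 1 = 5 ≡ 1 (mod 2).
  s_2 = 1 + 0 + 0 + 0 + 1 + 1 + 0 + 1 = 4 ≡ 0 (mod 2).
  s_3 = 1 + 0 + 0 + 0 + 1 + 0 + 0 + 1 = 3 ≡ 1 (mod 2).
  s_4 = 1 + 0 + 0 + 0 + 0 + 0 + 1 + 1 = 3 ≡ 1 (mod 2).
s = (1, 0, 1, 1)^T — this equals column 11 of H (binary 1011), so error is at position 11.
Correct: flip bit 11 of r = 110100010101101 to get c = 110100010111101.


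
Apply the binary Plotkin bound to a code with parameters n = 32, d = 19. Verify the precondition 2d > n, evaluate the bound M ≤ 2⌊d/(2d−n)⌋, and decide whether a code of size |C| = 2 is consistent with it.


Plotkin bound M ≤ 6; given |C| = 2 ≤ bound (satisfied).

Check applicability: 2d = 38, n = 32.
2d − n = 6 > 0, so Plotkin applies.
Compute d/(2d−n) = 19/6 ≈ 3.1667.
⌊d/(2d−n)⌋ = 3.
Plotkin bound: M ≤ 2·3 = 6.
Given |C| = 2, check: satisfied.
This |C| is below the Plotkin bound.


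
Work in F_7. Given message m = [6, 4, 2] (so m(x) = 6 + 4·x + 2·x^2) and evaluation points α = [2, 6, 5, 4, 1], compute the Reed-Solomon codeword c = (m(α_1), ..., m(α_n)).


c = [1, 4, 6, 5, 5]

Message polynomial: m(x) = 6 + 4·x + 2·x^2 (mod 7).
For each evaluation point α_i, compute m(α_i) mod 7:
  α_1 = 2: Horner steps 2 → 1 → 1, so m(2) = 1.
  α_2 = 6: Horner steps 2 → 2 → 4, so m(6) = 4.
  α_3 = 5: Horner steps 2 → 0 → 6, so m(5) = 6.
  α_4 = 4: Horner steps 2 → 5 → 5, so m(4) = 5.
  α_5 = 1: Horner steps 2 → 6 → 5, so m(1) = 5.
Codeword c = [1, 4, 6, 5, 5] ∈ F_7^5.


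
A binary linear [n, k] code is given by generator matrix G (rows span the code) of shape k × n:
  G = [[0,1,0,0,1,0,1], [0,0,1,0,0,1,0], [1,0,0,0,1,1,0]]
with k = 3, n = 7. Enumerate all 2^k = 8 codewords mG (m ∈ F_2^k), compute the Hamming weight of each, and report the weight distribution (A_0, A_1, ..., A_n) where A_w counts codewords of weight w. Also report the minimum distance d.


Weight distribution: A_0 = 1, A_2 = 1, A_3 = 3, A_4 = 2, A_5 = 1. Minimum distance d = 2.

Enumerate all 2^3 = 8 messages m ∈ F_2^3.
For each, compute codeword c = mG in F_2^7, then tally its weight.
  m = 000 → c = 0000000, weight = 0.
  m = 100 → c = 0100101, weight = 3.
  m = 010 → c = 0010010, weight = 2.
  m = 110 → c = 0110111, weight = 5.
  m = 001 → c = 1000110, weight = 3.
  m = 101 → c = 1100011, weight = 4.
  m = 011 → c = 1010100, weight = 3.
  m = 111 → c = 1110001, weight = 4.
Tally weights:
  weight 0: 1 codewords.
  weight 2: 1 codewords.
  weight 3: 3 codewords.
  weight 4: 2 codewords.
  weight 5: 1 codewords.
Minimum distance d = smallest w > 0 with A_w > 0 = 2.
Sanity: Σ A_w = 8 = 2^3 = 8 ✓.


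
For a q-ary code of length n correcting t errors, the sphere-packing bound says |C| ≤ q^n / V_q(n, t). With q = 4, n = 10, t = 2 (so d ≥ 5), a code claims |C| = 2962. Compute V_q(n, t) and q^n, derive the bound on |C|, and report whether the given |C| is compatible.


V_q(n, t) = 436, q^n = 1048576, Hamming bound = 2404, |C| = 2962 > bound (violated).

Step 1: Compute V_q(n, t) = Σ_{j=0}^2 C(n, j) (q−1)^j.
  j = 0: C(10,0)·(3)^0 = 1·1 = 1.
  j = 1: C(10,1)·(3)^1 = 10·3 = 30.
  j = 2: C(10,2)·(3)^2 = 45·9 = 405.
  V_q(n, t) = 1 + 30 + 405 = 436.
Step 2: q^n = 4^10 = 1048576.
Step 3: Hamming bound ⌊q^n / V_q(n,t)⌋ = ⌊1048576/436⌋ = 2404.
Step 4: Compare |C| = 2962 to 2404: violated.
The claimed |C| lies above the Hamming bound, so no 4-ary code of length 10 with d ≥ 5 can have 2962 codewords.


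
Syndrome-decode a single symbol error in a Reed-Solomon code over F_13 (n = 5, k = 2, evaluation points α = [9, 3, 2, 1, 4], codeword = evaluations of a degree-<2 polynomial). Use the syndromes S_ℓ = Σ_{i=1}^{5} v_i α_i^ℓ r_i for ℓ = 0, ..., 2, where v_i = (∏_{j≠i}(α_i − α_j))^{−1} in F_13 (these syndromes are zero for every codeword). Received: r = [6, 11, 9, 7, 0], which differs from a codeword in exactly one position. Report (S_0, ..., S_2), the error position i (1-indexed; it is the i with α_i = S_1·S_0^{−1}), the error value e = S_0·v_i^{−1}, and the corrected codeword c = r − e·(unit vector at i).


S = (3, 1, 9), error at position 1, error magnitude e = 9, c = [10, 11, 9, 7, 0].

Step 1: column multipliers v_i = (∏_{j≠i}(α_i − α_j))^{−1} mod 13.
  i = 1 (α = 9): (9−3)(9−2)(9−1)(9−4) = 6·7·8·5 = 1680 ≡ 3, so v_1 = 3^{−1} = 9 (mod 13).
  i = 2 (α = 3): (3−9)(3−2)(3−1)(3−4) = (−6)·1·2·(−1) = 12 ≡ 12, so v_2 = 12^{−1} = 12 (mod 13).
  i = 3 (α = 2): (2−9)(2−3)(2−1)(2−4) = (−7)·(−1)·1·(−2) = −14 ≡ 12, so v_3 = 12^{−1} = 12 (mod 13).
  i = 4 (α = 1): (1−9)(1−3)(1−2)(1−4) = (−8)·(−2)·(−1)·(−3) = 48 ≡ 9, so v_4 = 9^{−1} = 3 (mod 13).
  i = 5 (α = 4): (4−9)(4−3)(4−2)(4−1) = (−5)·1·2·3 = −30 ≡ 9, so v_5 = 9^{−1} = 3 (mod 13).
  v = [9, 12, 12, 3, 3].
Step 2: syndromes of r = [6, 11, 9, 7, 0] (all sums mod 13).
  S_0 = Σ v_i r_i = 9·6 + 12·11 + 12·9 + 3·7 + 3·0 = 315 ≡ 3.
  S_1 = Σ v_i α_i r_i = 9·9·6 + 12·3·11 + 12·2·9 + 3·1·7 + 3·4·0 = 1119 ≡ 1.
  α_i^2 mod 13 = [3, 9, 4, 1, 3].
  S_2 = Σ v_i α_i^2 r_i = 9·3·6 + 12·9·11 + 12·4·9 + 3·1·7 + 3·3·0 = 1803 ≡ 9.
  S = (3, 1, 9) ≠ 0, so r is not a codeword (an error is present).
Step 3: locate the error. For a single error e at position i, S_ℓ = v_i·e·α_i^ℓ, so α_err = S_1/S_0.
  S_0^{−1} = 3^{−1} = 9 (mod 13), so α_err = 1·9 = 9 ≡ 9 = α_1. Error position i = 1.
  Consistency check: S_2/S_1 = 9·1 = 9 ≡ 9 = α_err ✓ (single-error assumption holds).
Step 4: error magnitude e = S_0/v_1 = S_0·∏_{j≠1}(α_1 − α_j) = 3·3 = 9 ≡ 9 (mod 13).
Step 5: correct position 1: c_1 = r_1 − e = 6 − 9 ≡ 10 (mod 13). Hence c = [10, 11, 9, 7, 0].
  Check: interpolating c through the α_i gives m(x) = 5 + 2·x (degree < 2) with m(α_i) = c_i for every i, so c is indeed a codeword.


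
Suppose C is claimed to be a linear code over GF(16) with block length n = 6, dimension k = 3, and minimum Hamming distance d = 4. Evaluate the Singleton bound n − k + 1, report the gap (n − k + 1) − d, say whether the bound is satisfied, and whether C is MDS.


Singleton RHS = n − k + 1 = 4, slack = 0, bound satisfied, MDS.

Singleton bound: d ≤ n − k + 1.
Here n = 6, k = 3, so n − k + 1 = 4.
Given d = 4, check d ≤ 4: YES.
Slack = (n − k + 1) − d = 0.
The code is MDS (slack = 0).
Description: the claimed parameters are [6, 3, 4]_16; such a code would be MDS (meets Singleton bound).


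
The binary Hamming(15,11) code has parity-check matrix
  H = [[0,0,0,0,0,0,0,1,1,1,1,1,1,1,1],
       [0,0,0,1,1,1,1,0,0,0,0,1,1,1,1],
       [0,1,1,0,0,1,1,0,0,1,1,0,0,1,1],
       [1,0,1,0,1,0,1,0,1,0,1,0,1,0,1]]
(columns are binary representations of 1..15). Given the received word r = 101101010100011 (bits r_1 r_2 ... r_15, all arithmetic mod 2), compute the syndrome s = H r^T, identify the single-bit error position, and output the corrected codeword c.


s = (0, 0, 1, 1)^T, error position = 3, corrected codeword c = 100101010100011

Compute s = H r^T mod 2 one row at a time:
  s_1 = 1 + 0 + 1 + 0 + 0 + 0 + 1 + 1 = 4 ≡ 0 (mod 2).
  s_2 = 1 + 0 + 1 + 0 + 0 + 0 + 1 + 1 = 4 ≡ 0 (mod 2).
  s_3 = 0 + 1 + 1 + 0 + 1 + 0 + 1 + 1 = 5 ≡ 1 (mod 2).
  s_4 = 1 + 1 + 0 + 0 + 0 + 0 + 0 + 1 = 3 ≡ 1 (mod 2).
s = (0, 0, 1, 1)^T — this equals column 3 of H (binary 0011), so error is at position 3.
Correct: flip bit 3 of r = 101101010100011 to get c = 100101010100011.


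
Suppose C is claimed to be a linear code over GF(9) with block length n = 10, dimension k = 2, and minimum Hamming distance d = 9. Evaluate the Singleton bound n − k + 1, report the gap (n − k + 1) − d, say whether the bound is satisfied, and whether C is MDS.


Singleton RHS = n − k + 1 = 9, slack = 0, bound satisfied, MDS.

Singleton bound: d ≤ n − k + 1.
Here n = 10, k = 2, so n − k + 1 = 9.
Given d = 9, check d ≤ 9: YES.
Slack = (n − k + 1) − d = 0.
The code is MDS (slack = 0).
Description: the claimed parameters are [10, 2, 9]_9; such a code would be MDS (meets Singleton bound).


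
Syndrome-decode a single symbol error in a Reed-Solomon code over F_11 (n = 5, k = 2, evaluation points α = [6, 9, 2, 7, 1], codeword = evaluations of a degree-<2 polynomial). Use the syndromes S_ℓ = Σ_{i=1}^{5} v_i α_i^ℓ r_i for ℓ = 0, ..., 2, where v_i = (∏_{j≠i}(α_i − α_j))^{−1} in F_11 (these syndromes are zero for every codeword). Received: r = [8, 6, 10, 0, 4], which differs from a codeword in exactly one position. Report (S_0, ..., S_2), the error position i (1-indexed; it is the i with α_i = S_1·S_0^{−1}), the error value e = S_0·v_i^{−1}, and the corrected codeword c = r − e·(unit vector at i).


S = (1, 2, 4), error at position 3, error magnitude e = 3, c = [8, 6, 7, 0, 4].

Step 1: column multipliers v_i = (∏_{j≠i}(α_i − α_j))^{−1} mod 11.
  i = 1 (α = 6): (6−9)(6−2)(6−7)(6−1) = (−3)·4·(−1)·5 = 60 ≡ 5, so v_1 = 5^{−1} = 9 (mod 11).
  i = 2 (α = 9): (9−6)(9−2)(9−7)(9−1) = 3·7·2·8 = 336 ≡ 6, so v_2 = 6^{−1} = 2 (mod 11).
  i = 3 (α = 2): (2−6)(2−9)(2−7)(2−1) = (−4)·(−7)·(−5)·1 = −140 ≡ 3, so v_3 = 3^{−1} = 4 (mod 11).
  i = 4 (α = 7): (7−6)(7−9)(7−2)(7−1) = 1·(−2)·5·6 = −60 ≡ 6, so v_4 = 6^{−1} = 2 (mod 11).
  i = 5 (α = 1): (1−6)(1−9)(1−2)(1−7) = (−5)·(−8)·(−1)·(−6) = 240 ≡ 9, so v_5 = 9^{−1} = 5 (mod 11).
  v = [9, 2, 4, 2, 5].
Step 2: syndromes of r = [8, 6, 10, 0, 4] (all sums mod 11).
  S_0 = Σ v_i r_i = 9·8 + 2·6 + 4·10 + 2·0 + 5·4 = 144 ≡ 1.
  S_1 = Σ v_i α_i r_i = 9·6·8 + 2·9·6 + 4·2·10 + 2·7·0 + 5·1·4 = 640 ≡ 2.
  α_i^2 mod 11 = [3, 4, 4, 5, 1].
  S_2 = Σ v_i α_i^2 r_i = 9·3·8 + 2·4·6 + 4·4·10 + 2·5·0 + 5·1·4 = 444 ≡ 4.
  S = (1, 2, 4) ≠ 0, so r is not a codeword (an error is present).
Step 3: locate the error. For a single error e at position i, S_ℓ = v_i·e·α_i^ℓ, so α_err = S_1/S_0.
  S_0^{−1} = 1^{−1} = 1 (mod 11), so α_err = 2·1 = 2 ≡ 2 = α_3. Error position i = 3.
  Consistency check: S_2/S_1 = 4·6 = 24 ≡ 2 = α_err ✓ (single-error assumption holds).
Step 4: error magnitude e = S_0/v_3 = S_0·∏_{j≠3}(α_3 − α_j) = 1·3 = 3 ≡ 3 (mod 11).
Step 5: correct position 3: c_3 = r_3 − e = 10 − 3 ≡ 7 (mod 11). Hence c = [8, 6, 7, 0, 4].
  Check: interpolating c through the α_i gives m(x) = 1 + 3·x (degree < 2) with m(α_i) = c_i for every i, so c is indeed a codeword.


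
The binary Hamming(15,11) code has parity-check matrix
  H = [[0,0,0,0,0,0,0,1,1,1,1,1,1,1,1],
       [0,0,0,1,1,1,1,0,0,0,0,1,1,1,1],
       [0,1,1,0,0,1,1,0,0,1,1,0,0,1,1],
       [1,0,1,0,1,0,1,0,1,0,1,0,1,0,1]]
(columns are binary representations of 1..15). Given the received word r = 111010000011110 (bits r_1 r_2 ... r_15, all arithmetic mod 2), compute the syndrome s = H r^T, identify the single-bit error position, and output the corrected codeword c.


s = (0, 0, 0, 1)^T, error position = 1, corrected codeword c = 011010000011110

Compute s = H r^T mod 2 one row at a time:
  s_1 = 0 + 0 + 0 + 1 + 1 + 1 + 1 + 0 = 4 ≡ 0 (mod 2).
  s_2 = 0 + 1 + 0 + 0 + 1 + 1 + 1 + 0 = 4 ≡ 0 (mod 2).
  s_3 = 1 + 1 + 0 + 0 + 0 + 1 + 1 + 0 = 4 ≡ 0 (mod 2).
  s_4 = 1 + 1 + 1 + 0 + 0 + 1 + 1 + 0 = 5 ≡ 1 (mod 2).
s = (0, 0, 0, 1)^T — this equals column 1 of H (binary 0001), so error is at position 1.
Correct: flip bit 1 of r = 111010000011110 to get c = 011010000011110.


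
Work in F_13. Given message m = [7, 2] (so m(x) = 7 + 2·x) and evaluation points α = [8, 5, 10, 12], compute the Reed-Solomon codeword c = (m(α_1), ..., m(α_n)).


c = [10, 4, 1, 5]

Message polynomial: m(x) = 7 + 2·x (mod 13).
For each evaluation point α_i, compute m(α_i) mod 13:
  α_1 = 8: Horner steps 2 → 10, so m(8) = 10.
  α_2 = 5: Horner steps 2 → 4, so m(5) = 4.
  α_3 = 10: Horner steps 2 → 1, so m(10) = 1.
  α_4 = 12: Horner steps 2 → 5, so m(12) = 5.
Codeword c = [10, 4, 1, 5] ∈ F_13^4.


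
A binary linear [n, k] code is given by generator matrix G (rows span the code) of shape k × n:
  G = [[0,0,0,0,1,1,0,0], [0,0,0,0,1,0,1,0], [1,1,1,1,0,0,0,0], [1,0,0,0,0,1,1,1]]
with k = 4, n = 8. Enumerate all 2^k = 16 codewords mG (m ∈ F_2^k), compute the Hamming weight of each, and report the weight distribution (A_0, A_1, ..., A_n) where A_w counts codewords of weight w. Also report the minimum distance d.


Weight distribution: A_0 = 1, A_2 = 4, A_4 = 5, A_6 = 6. Minimum distance d = 2.

Enumerate all 2^4 = 16 messages m ∈ F_2^4.
For each, compute codeword c = mG in F_2^8, then tally its weight.
  m = 0000 → c = 00000000, weight = 0.
  m = 1000 → c = 00001100, weight = 2.
  m = 0100 → c = 00001010, weight = 2.
  m = 1100 → c = 00000110, weight = 2.
  m = 0010 → c = 11110000, weight = 4.
  m = 1010 → c = 11111100, weight = 6.
  m = 0110 → c = 11111010, weight = 6.
  m = 1110 → c = 11110110, weight = 6.
  m = 0001 → c = 10000111, weight = 4.
  m = 1001 → c = 10001011, weight = 4.
  m = 0101 → c = 10001101, weight = 4.
  m = 1101 → c = 10000001, weight = 2.
  m = 0011 → c = 01110111, weight = 6.
  m = 1011 → c = 01111011, weight = 6.
  m = 0111 → c = 01111101, weight = 6.
  m = 1111 → c = 01110001, weight = 4.
Tally weights:
  weight 0: 1 codewords.
  weight 2: 4 codewords.
  weight 4: 5 codewords.
  weight 6: 6 codewords.
Minimum distance d = smallest w > 0 with A_w > 0 = 2.
Sanity: Σ A_w = 16 = 2^4 = 16 ✓.
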